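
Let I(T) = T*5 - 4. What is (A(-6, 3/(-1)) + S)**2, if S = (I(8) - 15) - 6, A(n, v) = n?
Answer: 81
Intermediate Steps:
I(T) = -4 + 5*T (I(T) = 5*T - 4 = -4 + 5*T)
S = 15 (S = ((-4 + 5*8) - 15) - 6 = ((-4 + 40) - 15) - 6 = (36 - 15) - 6 = 21 - 6 = 15)
(A(-6, 3/(-1)) + S)**2 = (-6 + 15)**2 = 9**2 = 81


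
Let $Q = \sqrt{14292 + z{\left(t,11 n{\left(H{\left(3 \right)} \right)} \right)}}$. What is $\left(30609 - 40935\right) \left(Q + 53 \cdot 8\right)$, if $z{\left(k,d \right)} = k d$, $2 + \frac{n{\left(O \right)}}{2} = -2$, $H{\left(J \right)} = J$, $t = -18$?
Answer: $-5679300$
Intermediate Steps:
$n{\left(O \right)} = -8$ ($n{\left(O \right)} = -4 + 2 \left(-2\right) = -4 - 4 = -8$)
$z{\left(k,d \right)} = d k$
$Q = 126$ ($Q = \sqrt{14292 + 11 \left(-8\right) \left(-18\right)} = \sqrt{14292 - -1584} = \sqrt{14292 + 1584} = \sqrt{15876} = 126$)
$\left(30609 - 40935\right) \left(Q + 53 \cdot 8\right) = \left(30609 - 40935\right) \left(126 + 53 \cdot 8\right) = - 10326 \left(126 + 424\right) = \left(-10326\right) 550 = -5679300$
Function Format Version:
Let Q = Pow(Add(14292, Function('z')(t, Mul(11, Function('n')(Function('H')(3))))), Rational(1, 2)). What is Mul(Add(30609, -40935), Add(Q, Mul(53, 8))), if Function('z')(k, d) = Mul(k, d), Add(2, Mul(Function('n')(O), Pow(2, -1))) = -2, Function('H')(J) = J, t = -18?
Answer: -5679300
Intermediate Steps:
Function('n')(O) = -8 (Function('n')(O) = Add(-4, Mul(2, -2)) = Add(-4, -4) = -8)
Function('z')(k, d) = Mul(d, k)
Q = 126 (Q = Pow(Add(14292, Mul(Mul(11, -8), -18)), Rational(1, 2)) = Pow(Add(14292, Mul(-88, -18)), Rational(1, 2)) = Pow(Add(14292, 1584), Rational(1, 2)) = Pow(15876, Rational(1, 2)) = 126)
Mul(Add(30609, -40935), Add(Q, Mul(53, 8))) = Mul(Add(30609, -40935), Add(126, Mul(53, 8))) = Mul(-10326, Add(126, 424)) = Mul(-10326, 550) = -5679300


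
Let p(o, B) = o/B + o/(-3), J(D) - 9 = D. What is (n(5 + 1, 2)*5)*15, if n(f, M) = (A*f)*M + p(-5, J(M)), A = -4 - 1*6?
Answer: -98000/11 ≈ -8909.1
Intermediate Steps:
J(D) = 9 + D
p(o, B) = -o/3 + o/B (p(o, B) = o/B + o*(-⅓) = o/B - o/3 = -o/3 + o/B)
A = -10 (A = -4 - 6 = -10)
n(f, M) = 5/3 - 5/(9 + M) - 10*M*f (n(f, M) = (-10*f)*M + (-⅓*(-5) - 5/(9 + M)) = -10*M*f + (5/3 - 5/(9 + M)) = 5/3 - 5/(9 + M) - 10*M*f)
(n(5 + 1, 2)*5)*15 = ((5*(-3 + (1 - 6*2*(5 + 1))*(9 + 2))/(3*(9 + 2)))*5)*15 = (((5/3)*(-3 + (1 - 6*2*6)*11)/11)*5)*15 = (((5/3)*(1/11)*(-3 + (1 - 72)*11))*5)*15 = (((5/3)*(1/11)*(-3 - 71*11))*5)*15 = (((5/3)*(1/11)*(-3 - 781))*5)*15 = (((5/3)*(1/11)*(-784))*5)*15 = -3920/33*5*15 = -19600/33*15 = -98000/11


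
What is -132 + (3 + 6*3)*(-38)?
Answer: -930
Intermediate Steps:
-132 + (3 + 6*3)*(-38) = -132 + (3 + 18)*(-38) = -132 + 21*(-38) = -132 - 798 = -930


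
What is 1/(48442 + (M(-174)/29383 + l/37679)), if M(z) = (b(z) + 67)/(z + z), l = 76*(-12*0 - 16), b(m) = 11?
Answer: 64213079306/3110607914927201 ≈ 2.0643e-5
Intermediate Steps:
l = -1216 (l = 76*(0 - 16) = 76*(-16) = -1216)
M(z) = 39/z (M(z) = (11 + 67)/(z + z) = 78/((2*z)) = 78*(1/(2*z)) = 39/z)
1/(48442 + (M(-174)/29383 + l/37679)) = 1/(48442 + ((39/(-174))/29383 - 1216/37679)) = 1/(48442 + ((39*(-1/174))*(1/29383) - 1216*1/37679)) = 1/(48442 + (-13/58*1/29383 - 1216/37679)) = 1/(48442 + (-13/1704214 - 1216/37679)) = 1/(48442 - 2072814051/64213079306) = 1/(3110607914927201/64213079306) = 64213079306/3110607914927201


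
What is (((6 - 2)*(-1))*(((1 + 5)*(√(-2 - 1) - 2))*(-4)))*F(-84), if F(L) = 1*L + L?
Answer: 32256 - 16128*I*√3 ≈ 32256.0 - 27935.0*I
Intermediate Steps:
F(L) = 2*L (F(L) = L + L = 2*L)
(((6 - 2)*(-1))*(((1 + 5)*(√(-2 - 1) - 2))*(-4)))*F(-84) = (((6 - 2)*(-1))*(((1 + 5)*(√(-2 - 1) - 2))*(-4)))*(2*(-84)) = ((4*(-1))*((6*(√(-3) - 2))*(-4)))*(-168) = -4*6*(I*√3 - 2)*(-4)*(-168) = -4*6*(-2 + I*√3)*(-4)*(-168) = -4*(-12 + 6*I*√3)*(-4)*(-168) = -4*(48 - 24*I*√3)*(-168) = (-192 + 96*I*√3)*(-168) = 32256 - 16128*I*√3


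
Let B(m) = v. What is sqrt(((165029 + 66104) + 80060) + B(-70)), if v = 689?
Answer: sqrt(311882) ≈ 558.46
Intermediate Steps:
B(m) = 689
sqrt(((165029 + 66104) + 80060) + B(-70)) = sqrt(((165029 + 66104) + 80060) + 689) = sqrt((231133 + 80060) + 689) = sqrt(311193 + 689) = sqrt(311882)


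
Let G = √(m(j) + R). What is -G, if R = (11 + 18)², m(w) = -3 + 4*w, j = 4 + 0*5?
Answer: -√854 ≈ -29.223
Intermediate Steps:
j = 4 (j = 4 + 0 = 4)
R = 841 (R = 29² = 841)
G = √854 (G = √((-3 + 4*4) + 841) = √((-3 + 16) + 841) = √(13 + 841) = √854 ≈ 29.223)
-G = -√854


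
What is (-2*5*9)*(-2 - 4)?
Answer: 540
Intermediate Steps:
(-2*5*9)*(-2 - 4) = -10*9*(-6) = -90*(-6) = 540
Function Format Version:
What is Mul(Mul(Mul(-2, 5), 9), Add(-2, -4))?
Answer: 540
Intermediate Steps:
Mul(Mul(Mul(-2, 5), 9), Add(-2, -4)) = Mul(Mul(-10, 9), -6) = Mul(-90, -6) = 540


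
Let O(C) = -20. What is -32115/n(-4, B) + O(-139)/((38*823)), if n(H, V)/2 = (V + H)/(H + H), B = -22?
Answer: -1004364640/203281 ≈ -4940.8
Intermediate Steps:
n(H, V) = (H + V)/H (n(H, V) = 2*((V + H)/(H + H)) = 2*((H + V)/((2*H))) = 2*((H + V)*(1/(2*H))) = 2*((H + V)/(2*H)) = (H + V)/H)
-32115/n(-4, B) + O(-139)/((38*823)) = -32115*(-4/(-4 - 22)) - 20/(38*823) = -32115/((-1/4*(-26))) - 20/31274 = -32115/13/2 - 20*1/31274 = -32115*2/13 - 10/15637 = -64230/13 - 10/15637 = -1004364640/203281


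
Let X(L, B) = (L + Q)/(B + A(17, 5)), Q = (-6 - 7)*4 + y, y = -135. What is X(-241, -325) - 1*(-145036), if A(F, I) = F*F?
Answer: 1305431/9 ≈ 1.4505e+5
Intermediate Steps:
A(F, I) = F**2
Q = -187 (Q = (-6 - 7)*4 - 135 = -13*4 - 135 = -52 - 135 = -187)
X(L, B) = (-187 + L)/(289 + B) (X(L, B) = (L - 187)/(B + 17**2) = (-187 + L)/(B + 289) = (-187 + L)/(289 + B))
X(-241, -325) - 1*(-145036) = (-187 - 241)/(289 - 325) - 1*(-145036) = -428/(-36) + 145036 = -1/36*(-428) + 145036 = 107/9 + 145036 = 1305431/9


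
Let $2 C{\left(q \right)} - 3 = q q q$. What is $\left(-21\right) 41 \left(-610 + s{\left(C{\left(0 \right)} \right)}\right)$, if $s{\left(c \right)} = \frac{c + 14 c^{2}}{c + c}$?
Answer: $515739$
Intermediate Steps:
$C{\left(q \right)} = \frac{3}{2} + \frac{q^{3}}{2}$ ($C{\left(q \right)} = \frac{3}{2} + \frac{q q q}{2} = \frac{3}{2} + \frac{q^{2} q}{2} = \frac{3}{2} + \frac{q^{3}}{2}$)
$s{\left(c \right)} = \frac{c + 14 c^{2}}{2 c}$
$\left(-21\right) 41 \left(-610 + s{\left(C{\left(0 \right)} \right)}\right) = \left(-21\right) 41 \left(-610 + \left(\frac{1}{2} + 7 \left(\frac{3}{2} + \frac{0^{3}}{2}\right)\right)\right) = - 861 \left(-610 + \left(\frac{1}{2} + 7 \left(\frac{3}{2} + \frac{1}{2} \cdot 0\right)\right)\right) = - 861 \left(-610 + \left(\frac{1}{2} + 7 \left(\frac{3}{2} + 0\right)\right)\right) = - 861 \left(-610 + \left(\frac{1}{2} + 7 \cdot \frac{3}{2}\right)\right) = - 861 \left(-610 + \left(\frac{1}{2} + \frac{21}{2}\right)\right) = - 861 \left(-610 + 11\right) = \left(-861\right) \left(-599\right) = 515739$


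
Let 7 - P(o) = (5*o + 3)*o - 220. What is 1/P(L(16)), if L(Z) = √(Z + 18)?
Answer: 19/981 + √34/981 ≈ 0.025312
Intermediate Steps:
L(Z) = √(18 + Z)
P(o) = 227 - o*(3 + 5*o) (P(o) = 7 - ((5*o + 3)*o - 220) = 7 - ((3 + 5*o)*o - 220) = 7 - (o*(3 + 5*o) - 220) = 7 - (-220 + o*(3 + 5*o)) = 7 + (220 - o*(3 + 5*o)) = 227 - o*(3 + 5*o))
1/P(L(16)) = 1/(227 - 5*(√(18 + 16))² - 3*√(18 + 16)) = 1/(227 - 5*(√34)² - 3*√34) = 1/(227 - 5*34 - 3*√34) = 1/(227 - 170 - 3*√34) = 1/(57 - 3*√34)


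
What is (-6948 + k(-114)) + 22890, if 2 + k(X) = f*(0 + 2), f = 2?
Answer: 15944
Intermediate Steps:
k(X) = 2 (k(X) = -2 + 2*(0 + 2) = -2 + 2*2 = -2 + 4 = 2)
(-6948 + k(-114)) + 22890 = (-6948 + 2) + 22890 = -6946 + 22890 = 15944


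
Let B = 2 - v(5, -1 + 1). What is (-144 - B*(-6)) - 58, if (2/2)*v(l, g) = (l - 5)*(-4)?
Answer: -190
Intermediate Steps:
v(l, g) = 20 - 4*l (v(l, g) = (l - 5)*(-4) = (-5 + l)*(-4) = 20 - 4*l)
B = 2 (B = 2 - (20 - 4*5) = 2 - (20 - 20) = 2 - 1*0 = 2 + 0 = 2)
(-144 - B*(-6)) - 58 = (-144 - 1*2*(-6)) - 58 = (-144 - 2*(-6)) - 58 = (-144 + 12) - 58 = -132 - 58 = -190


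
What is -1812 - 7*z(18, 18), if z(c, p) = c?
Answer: -1938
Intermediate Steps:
-1812 - 7*z(18, 18) = -1812 - 7*18 = -1812 - 1*126 = -1812 - 126 = -1938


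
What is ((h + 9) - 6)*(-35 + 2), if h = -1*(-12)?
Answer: -495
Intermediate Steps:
h = 12
((h + 9) - 6)*(-35 + 2) = ((12 + 9) - 6)*(-35 + 2) = (21 - 6)*(-33) = 15*(-33) = -495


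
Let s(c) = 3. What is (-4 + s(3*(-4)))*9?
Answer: -9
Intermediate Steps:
(-4 + s(3*(-4)))*9 = (-4 + 3)*9 = -1*9 = -9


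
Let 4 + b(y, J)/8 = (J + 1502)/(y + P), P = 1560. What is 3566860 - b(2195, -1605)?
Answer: 13393680284/3755 ≈ 3.5669e+6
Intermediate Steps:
b(y, J) = -32 + 8*(1502 + J)/(1560 + y) (b(y, J) = -32 + 8*((J + 1502)/(y + 1560)) = -32 + 8*((1502 + J)/(1560 + y)) = -32 + 8*(1502 + J)/(1560 + y))
3566860 - b(2195, -1605) = 3566860 - 8*(-4738 - 1605 - 4*2195)/(1560 + 2195) = 3566860 - 8*(-4738 - 1605 - 8780)/3755 = 3566860 - 8*(-15123)/3755 = 3566860 - 1*(-120984/3755) = 3566860 + 120984/3755 = 13393680284/3755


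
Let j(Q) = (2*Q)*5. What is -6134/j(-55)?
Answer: 3067/275 ≈ 11.153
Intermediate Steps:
j(Q) = 10*Q
-6134/j(-55) = -6134/(10*(-55)) = -6134/(-550) = -6134*(-1/550) = 3067/275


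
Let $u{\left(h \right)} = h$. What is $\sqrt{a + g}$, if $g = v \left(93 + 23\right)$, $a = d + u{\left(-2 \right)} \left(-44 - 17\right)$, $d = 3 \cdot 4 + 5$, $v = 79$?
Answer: $\sqrt{9303} \approx 96.452$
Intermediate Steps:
$d = 17$ ($d = 12 + 5 = 17$)
$a = 139$ ($a = 17 - 2 \left(-44 - 17\right) = 17 - -122 = 17 + 122 = 139$)
$g = 9164$ ($g = 79 \left(93 + 23\right) = 79 \cdot 116 = 9164$)
$\sqrt{a + g} = \sqrt{139 + 9164} = \sqrt{9303}$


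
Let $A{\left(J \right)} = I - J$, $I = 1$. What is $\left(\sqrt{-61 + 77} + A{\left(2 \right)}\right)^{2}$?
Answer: $9$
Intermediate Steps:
$A{\left(J \right)} = 1 - J$
$\left(\sqrt{-61 + 77} + A{\left(2 \right)}\right)^{2} = \left(\sqrt{-61 + 77} + \left(1 - 2\right)\right)^{2} = \left(\sqrt{16} + \left(1 - 2\right)\right)^{2} = \left(4 - 1\right)^{2} = 3^{2} = 9$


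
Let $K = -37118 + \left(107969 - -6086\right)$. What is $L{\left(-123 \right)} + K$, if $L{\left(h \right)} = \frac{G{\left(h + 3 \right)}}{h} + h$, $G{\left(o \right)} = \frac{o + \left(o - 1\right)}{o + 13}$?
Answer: $\frac{1010948813}{13161} \approx 76814.0$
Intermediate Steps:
$G{\left(o \right)} = \frac{-1 + 2 o}{13 + o}$ ($G{\left(o \right)} = \frac{o + \left(o - 1\right)}{13 + o} = \frac{o + \left(-1 + o\right)}{13 + o} = \frac{-1 + 2 o}{13 + o}$)
$K = 76937$ ($K = -37118 + \left(107969 + 6086\right) = -37118 + 114055 = 76937$)
$L{\left(h \right)} = h + \frac{5 + 2 h}{h \left(16 + h\right)}$ ($L{\left(h \right)} = \frac{\frac{1}{13 + \left(h + 3\right)} \left(-1 + 2 \left(h + 3\right)\right)}{h} + h = \frac{\frac{1}{13 + \left(3 + h\right)} \left(-1 + 2 \left(3 + h\right)\right)}{h} + h = \frac{\frac{1}{16 + h} \left(-1 + \left(6 + 2 h\right)\right)}{h} + h = \frac{\frac{1}{16 + h} \left(5 + 2 h\right)}{h} + h = \frac{5 + 2 h}{h \left(16 + h\right)} + h = h + \frac{5 + 2 h}{h \left(16 + h\right)}$)
$L{\left(-123 \right)} + K = \frac{5 + 2 \left(-123\right) + \left(-123\right)^{2} \left(16 - 123\right)}{\left(-123\right) \left(16 - 123\right)} + 76937 = - \frac{5 - 246 + 15129 \left(-107\right)}{123 \left(-107\right)} + 76937 = \left(- \frac{1}{123}\right) \left(- \frac{1}{107}\right) \left(5 - 246 - 1618803\right) + 76937 = \left(- \frac{1}{123}\right) \left(- \frac{1}{107}\right) \left(-1619044\right) + 76937 = - \frac{1619044}{13161} + 76937 = \frac{1010948813}{13161}$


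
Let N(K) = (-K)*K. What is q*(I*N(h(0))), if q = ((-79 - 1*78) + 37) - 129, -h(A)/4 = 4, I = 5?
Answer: 318720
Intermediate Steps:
h(A) = -16 (h(A) = -4*4 = -16)
N(K) = -K²
q = -249 (q = ((-79 - 78) + 37) - 129 = (-157 + 37) - 129 = -120 - 129 = -249)
q*(I*N(h(0))) = -1245*(-1*(-16)²) = -1245*(-1*256) = -1245*(-256) = -249*(-1280) = 318720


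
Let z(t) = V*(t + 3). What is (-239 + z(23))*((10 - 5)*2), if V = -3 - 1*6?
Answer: -4730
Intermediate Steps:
V = -9 (V = -3 - 6 = -9)
z(t) = -27 - 9*t (z(t) = -9*(t + 3) = -9*(3 + t) = -27 - 9*t)
(-239 + z(23))*((10 - 5)*2) = (-239 + (-27 - 9*23))*((10 - 5)*2) = (-239 + (-27 - 207))*(5*2) = (-239 - 234)*10 = -473*10 = -4730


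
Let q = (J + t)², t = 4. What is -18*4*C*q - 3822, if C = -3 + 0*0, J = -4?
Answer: -3822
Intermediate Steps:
q = 0 (q = (-4 + 4)² = 0² = 0)
C = -3 (C = -3 + 0 = -3)
-18*4*C*q - 3822 = -18*4*(-3)*0 - 3822 = -(-216)*0 - 3822 = -18*0 - 3822 = 0 - 3822 = -3822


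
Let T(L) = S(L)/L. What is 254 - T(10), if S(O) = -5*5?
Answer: 513/2 ≈ 256.50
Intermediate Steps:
S(O) = -25
T(L) = -25/L
254 - T(10) = 254 - (-25)/10 = 254 - 1*(-5/2) = 254 + 5/2 = 513/2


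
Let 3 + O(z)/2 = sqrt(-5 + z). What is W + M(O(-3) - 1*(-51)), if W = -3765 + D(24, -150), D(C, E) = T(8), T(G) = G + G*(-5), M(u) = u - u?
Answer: -3797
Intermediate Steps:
O(z) = -6 + 2*sqrt(-5 + z)
M(u) = 0
T(G) = -4*G (T(G) = G - 5*G = -4*G)
D(C, E) = -32 (D(C, E) = -4*8 = -32)
W = -3797 (W = -3765 - 32 = -3797)
W + M(O(-3) - 1*(-51)) = -3797 + 0 = -3797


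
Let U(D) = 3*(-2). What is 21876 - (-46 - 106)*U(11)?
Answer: 20964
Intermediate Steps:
U(D) = -6
21876 - (-46 - 106)*U(11) = 21876 - (-46 - 106)*(-6) = 21876 - (-152)*(-6) = 21876 - 1*912 = 21876 - 912 = 20964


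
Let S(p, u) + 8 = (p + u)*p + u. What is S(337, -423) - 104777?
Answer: -134190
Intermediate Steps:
S(p, u) = -8 + u + p*(p + u) (S(p, u) = -8 + ((p + u)*p + u) = -8 + (p*(p + u) + u) = -8 + (u + p*(p + u)) = -8 + u + p*(p + u))
S(337, -423) - 104777 = (-8 - 423 + 337² + 337*(-423)) - 104777 = (-8 - 423 + 113569 - 142551) - 104777 = -29413 - 104777 = -134190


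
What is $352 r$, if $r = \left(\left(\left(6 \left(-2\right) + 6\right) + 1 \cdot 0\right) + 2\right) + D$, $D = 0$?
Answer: $-1408$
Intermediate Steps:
$r = -4$ ($r = \left(\left(\left(6 \left(-2\right) + 6\right) + 1 \cdot 0\right) + 2\right) + 0 = \left(\left(\left(-12 + 6\right) + 0\right) + 2\right) + 0 = \left(\left(-6 + 0\right) + 2\right) + 0 = \left(-6 + 2\right) + 0 = -4 + 0 = -4$)
$352 r = 352 \left(-4\right) = -1408$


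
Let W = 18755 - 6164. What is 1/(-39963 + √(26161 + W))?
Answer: -33/1318747 - 4*√2422/1597002617 ≈ -2.5147e-5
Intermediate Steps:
W = 12591
1/(-39963 + √(26161 + W)) = 1/(-39963 + √(26161 + 12591)) = 1/(-39963 + √38752) = 1/(-39963 + 4*√2422)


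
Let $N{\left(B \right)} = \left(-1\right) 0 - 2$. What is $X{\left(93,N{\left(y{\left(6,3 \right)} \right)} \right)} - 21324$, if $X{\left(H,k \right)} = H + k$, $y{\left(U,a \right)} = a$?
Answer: $-21233$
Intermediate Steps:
$N{\left(B \right)} = -2$ ($N{\left(B \right)} = 0 - 2 = -2$)
$X{\left(93,N{\left(y{\left(6,3 \right)} \right)} \right)} - 21324 = \left(93 - 2\right) - 21324 = 91 - 21324 = -21233$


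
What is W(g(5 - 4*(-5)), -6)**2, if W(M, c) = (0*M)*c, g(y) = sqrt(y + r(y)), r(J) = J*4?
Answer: 0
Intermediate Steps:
r(J) = 4*J
g(y) = sqrt(5)*sqrt(y) (g(y) = sqrt(y + 4*y) = sqrt(5*y) = sqrt(5)*sqrt(y))
W(M, c) = 0 (W(M, c) = 0*c = 0)
W(g(5 - 4*(-5)), -6)**2 = 0**2 = 0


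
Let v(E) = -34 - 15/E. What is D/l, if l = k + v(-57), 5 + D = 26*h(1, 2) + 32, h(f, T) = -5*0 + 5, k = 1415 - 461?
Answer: 2983/17485 ≈ 0.17060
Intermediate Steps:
k = 954
h(f, T) = 5 (h(f, T) = 0 + 5 = 5)
v(E) = -34 - 15/E
D = 157 (D = -5 + (26*5 + 32) = -5 + (130 + 32) = -5 + 162 = 157)
l = 17485/19 (l = 954 + (-34 - 15/(-57)) = 954 + (-34 - 15*(-1/57)) = 954 + (-34 + 5/19) = 954 - 641/19 = 17485/19 ≈ 920.26)
D/l = 157/(17485/19) = 157*(19/17485) = 2983/17485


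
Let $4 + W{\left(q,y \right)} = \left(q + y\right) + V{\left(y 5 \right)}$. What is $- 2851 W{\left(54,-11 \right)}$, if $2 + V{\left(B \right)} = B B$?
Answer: $-8729762$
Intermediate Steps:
$V{\left(B \right)} = -2 + B^{2}$ ($V{\left(B \right)} = -2 + B B = -2 + B^{2}$)
$W{\left(q,y \right)} = -6 + q + y + 25 y^{2}$ ($W{\left(q,y \right)} = -4 + \left(\left(q + y\right) + \left(-2 + \left(y 5\right)^{2}\right)\right) = -4 + \left(\left(q + y\right) + \left(-2 + \left(5 y\right)^{2}\right)\right) = -4 + \left(\left(q + y\right) + \left(-2 + 25 y^{2}\right)\right) = -4 + \left(-2 + q + y + 25 y^{2}\right) = -6 + q + y + 25 y^{2}$)
$- 2851 W{\left(54,-11 \right)} = - 2851 \left(-6 + 54 - 11 + 25 \left(-11\right)^{2}\right) = - 2851 \left(-6 + 54 - 11 + 25 \cdot 121\right) = - 2851 \left(-6 + 54 - 11 + 3025\right) = \left(-2851\right) 3062 = -8729762$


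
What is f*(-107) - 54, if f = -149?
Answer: 15889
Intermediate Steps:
f*(-107) - 54 = -149*(-107) - 54 = 15943 - 54 = 15889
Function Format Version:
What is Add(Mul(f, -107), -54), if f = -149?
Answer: 15889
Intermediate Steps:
Add(Mul(f, -107), -54) = Add(Mul(-149, -107), -54) = Add(15943, -54) = 15889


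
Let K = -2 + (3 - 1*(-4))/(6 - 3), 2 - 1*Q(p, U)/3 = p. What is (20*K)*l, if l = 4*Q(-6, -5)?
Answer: 640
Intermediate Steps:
Q(p, U) = 6 - 3*p
l = 96 (l = 4*(6 - 3*(-6)) = 4*(6 + 18) = 4*24 = 96)
K = ⅓ (K = -2 + (3 + 4)/3 = -2 + 7*(⅓) = -2 + 7/3 = ⅓ ≈ 0.33333)
(20*K)*l = (20*(⅓))*96 = (20/3)*96 = 640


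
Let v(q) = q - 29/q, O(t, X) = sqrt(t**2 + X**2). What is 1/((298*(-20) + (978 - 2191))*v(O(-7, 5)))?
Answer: -sqrt(74)/322785 ≈ -2.6650e-5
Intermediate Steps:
O(t, X) = sqrt(X**2 + t**2)
v(q) = q - 29/q
1/((298*(-20) + (978 - 2191))*v(O(-7, 5))) = 1/((298*(-20) + (978 - 2191))*(sqrt(5**2 + (-7)**2) - 29/sqrt(5**2 + (-7)**2))) = 1/((-5960 - 1213)*(sqrt(25 + 49) - 29/sqrt(25 + 49))) = 1/((-7173)*(sqrt(74) - 29*sqrt(74)/74)) = -1/(7173*(sqrt(74) - 29*sqrt(74)/74)) = -sqrt(74)/45/7173 = -sqrt(74)/322785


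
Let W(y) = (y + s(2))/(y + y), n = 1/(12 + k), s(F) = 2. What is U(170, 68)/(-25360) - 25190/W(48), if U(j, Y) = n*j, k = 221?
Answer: -142890899797/2954440 ≈ -48365.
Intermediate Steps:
n = 1/233 (n = 1/(12 + 221) = 1/233 ≈ 0.0042918)
W(y) = (2 + y)/(2*y) (W(y) = (y + 2)/(y + y) = (2 + y)/((2*y)) = (2 + y)*(1/(2*y)) = (2 + y)/(2*y))
U(j, Y) = j/233
U(170, 68)/(-25360) - 25190/W(48) = ((1/233)*170)/(-25360) - 25190*96/(2 + 48) = (170/233)*(-1/25360) - 25190/((½)*(1/48)*50) = -17/590888 - 25190/25/48 = -17/590888 - 25190*48/25 = -17/590888 - 241824/5 = -142890899797/2954440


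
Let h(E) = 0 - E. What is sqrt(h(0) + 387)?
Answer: 3*sqrt(43) ≈ 19.672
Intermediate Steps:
h(E) = -E
sqrt(h(0) + 387) = sqrt(-1*0 + 387) = sqrt(0 + 387) = sqrt(387) = 3*sqrt(43)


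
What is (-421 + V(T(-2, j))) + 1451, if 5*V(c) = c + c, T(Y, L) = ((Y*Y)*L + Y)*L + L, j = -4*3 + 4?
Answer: 5678/5 ≈ 1135.6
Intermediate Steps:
j = -8 (j = -12 + 4 = -8)
T(Y, L) = L + L*(Y + L*Y**2) (T(Y, L) = (Y**2*L + Y)*L + L = (L*Y**2 + Y)*L + L = (Y + L*Y**2)*L + L = L*(Y + L*Y**2) + L = L + L*(Y + L*Y**2))
V(c) = 2*c/5 (V(c) = (c + c)/5 = (2*c)/5 = 2*c/5)
(-421 + V(T(-2, j))) + 1451 = (-421 + 2*(-8*(1 - 2 - 8*(-2)**2))/5) + 1451 = (-421 + 2*(-8*(1 - 2 - 8*4))/5) + 1451 = (-421 + 2*(-8*(1 - 2 - 32))/5) + 1451 = (-421 + 2*(-8*(-33))/5) + 1451 = (-421 + (2/5)*264) + 1451 = (-421 + 528/5) + 1451 = -1577/5 + 1451 = 5678/5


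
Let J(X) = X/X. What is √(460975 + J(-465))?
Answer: 4*√28811 ≈ 678.95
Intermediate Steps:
J(X) = 1
√(460975 + J(-465)) = √(460975 + 1) = √460976 = 4*√28811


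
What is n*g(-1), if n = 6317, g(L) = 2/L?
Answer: -12634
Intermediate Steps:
n*g(-1) = 6317*(2/(-1)) = 6317*(2*(-1)) = 6317*(-2) = -12634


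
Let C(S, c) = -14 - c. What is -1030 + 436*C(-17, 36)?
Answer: -22830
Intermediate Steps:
-1030 + 436*C(-17, 36) = -1030 + 436*(-14 - 1*36) = -1030 + 436*(-14 - 36) = -1030 + 436*(-50) = -1030 - 21800 = -22830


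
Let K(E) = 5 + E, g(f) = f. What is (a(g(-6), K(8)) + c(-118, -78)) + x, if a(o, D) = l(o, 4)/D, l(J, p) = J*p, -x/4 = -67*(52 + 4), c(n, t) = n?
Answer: 193546/13 ≈ 14888.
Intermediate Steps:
x = 15008 (x = -(-268)*(52 + 4) = -(-268)*56 = -4*(-3752) = 15008)
a(o, D) = 4*o/D (a(o, D) = (o*4)/D = (4*o)/D = 4*o/D)
(a(g(-6), K(8)) + c(-118, -78)) + x = (4*(-6)/(5 + 8) - 118) + 15008 = (4*(-6)/13 - 118) + 15008 = (4*(-6)*(1/13) - 118) + 15008 = (-24/13 - 118) + 15008 = -1558/13 + 15008 = 193546/13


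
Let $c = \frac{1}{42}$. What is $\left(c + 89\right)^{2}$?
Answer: $\frac{13980121}{1764} \approx 7925.2$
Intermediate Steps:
$c = \frac{1}{42} \approx 0.02381$
$\left(c + 89\right)^{2} = \left(\frac{1}{42} + 89\right)^{2} = \left(\frac{3739}{42}\right)^{2} = \frac{13980121}{1764}$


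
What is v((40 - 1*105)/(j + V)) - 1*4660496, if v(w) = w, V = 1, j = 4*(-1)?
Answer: -13981423/3 ≈ -4.6605e+6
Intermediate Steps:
j = -4
v((40 - 1*105)/(j + V)) - 1*4660496 = (40 - 1*105)/(-4 + 1) - 1*4660496 = (40 - 105)/(-3) - 4660496 = -65*(-⅓) - 4660496 = 65/3 - 4660496 = -13981423/3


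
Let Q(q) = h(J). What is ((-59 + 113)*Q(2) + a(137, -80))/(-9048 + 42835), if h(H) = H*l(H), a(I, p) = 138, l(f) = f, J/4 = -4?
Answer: 1074/2599 ≈ 0.41324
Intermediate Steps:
J = -16 (J = 4*(-4) = -16)
h(H) = H² (h(H) = H*H = H²)
Q(q) = 256 (Q(q) = (-16)² = 256)
((-59 + 113)*Q(2) + a(137, -80))/(-9048 + 42835) = ((-59 + 113)*256 + 138)/(-9048 + 42835) = (54*256 + 138)/33787 = (13824 + 138)*(1/33787) = 13962*(1/33787) = 1074/2599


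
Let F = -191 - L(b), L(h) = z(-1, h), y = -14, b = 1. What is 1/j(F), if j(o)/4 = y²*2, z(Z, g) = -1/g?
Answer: 1/1568 ≈ 0.00063775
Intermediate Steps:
L(h) = -1/h
F = -190 (F = -191 - (-1)/1 = -191 - (-1) = -191 - 1*(-1) = -191 + 1 = -190)
j(o) = 1568 (j(o) = 4*((-14)²*2) = 4*(196*2) = 4*392 = 1568)
1/j(F) = 1/1568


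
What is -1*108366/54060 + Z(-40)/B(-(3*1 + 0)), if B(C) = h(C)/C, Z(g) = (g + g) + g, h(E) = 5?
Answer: 630659/9010 ≈ 69.995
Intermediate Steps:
Z(g) = 3*g (Z(g) = 2*g + g = 3*g)
B(C) = 5/C
-1*108366/54060 + Z(-40)/B(-(3*1 + 0)) = -1*108366/54060 + (3*(-40))/((5/((-(3*1 + 0))))) = -108366*1/54060 - 120/(5/((-(3 + 0)))) = -18061/9010 - 120/(5/((-1*3))) = -18061/9010 - 120/(5/(-3)) = -18061/9010 - 120/(5*(-⅓)) = -18061/9010 - 120/(-5/3) = -18061/9010 - 120*(-⅗) = -18061/9010 + 72 = 630659/9010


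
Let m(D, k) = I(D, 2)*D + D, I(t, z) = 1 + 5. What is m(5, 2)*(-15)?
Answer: -525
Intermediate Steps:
I(t, z) = 6
m(D, k) = 7*D (m(D, k) = 6*D + D = 7*D)
m(5, 2)*(-15) = (7*5)*(-15) = 35*(-15) = -525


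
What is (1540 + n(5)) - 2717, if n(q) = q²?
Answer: -1152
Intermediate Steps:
(1540 + n(5)) - 2717 = (1540 + 5²) - 2717 = (1540 + 25) - 2717 = 1565 - 2717 = -1152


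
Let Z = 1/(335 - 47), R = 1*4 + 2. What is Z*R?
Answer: 1/48 ≈ 0.020833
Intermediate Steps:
R = 6 (R = 4 + 2 = 6)
Z = 1/288 ≈ 0.0034722
Z*R = (1/288)*6 = 1/48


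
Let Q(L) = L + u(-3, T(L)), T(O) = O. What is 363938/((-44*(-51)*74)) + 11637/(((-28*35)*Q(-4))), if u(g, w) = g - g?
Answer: 419878829/81367440 ≈ 5.1603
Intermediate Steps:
u(g, w) = 0
Q(L) = L (Q(L) = L + 0 = L)
363938/((-44*(-51)*74)) + 11637/(((-28*35)*Q(-4))) = 363938/((-44*(-51)*74)) + 11637/((-28*35*(-4))) = 363938/((2244*74)) + 11637/((-980*(-4))) = 363938/166056 + 11637/3920 = 363938*(1/166056) + 11637*(1/3920) = 181969/83028 + 11637/3920 = 419878829/81367440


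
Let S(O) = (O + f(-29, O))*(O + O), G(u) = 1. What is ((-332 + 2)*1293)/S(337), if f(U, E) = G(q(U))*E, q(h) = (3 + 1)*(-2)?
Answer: -213345/227138 ≈ -0.93927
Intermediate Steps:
q(h) = -8 (q(h) = 4*(-2) = -8)
f(U, E) = E (f(U, E) = 1*E = E)
S(O) = 4*O² (S(O) = (O + O)*(O + O) = (2*O)*(2*O) = 4*O²)
((-332 + 2)*1293)/S(337) = ((-332 + 2)*1293)/((4*337²)) = (-330*1293)/((4*113569)) = -426690/454276 = -426690*1/454276 = -213345/227138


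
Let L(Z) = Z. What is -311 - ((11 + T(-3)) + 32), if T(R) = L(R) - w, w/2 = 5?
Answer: -341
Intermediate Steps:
w = 10 (w = 2*5 = 10)
T(R) = -10 + R (T(R) = R - 1*10 = R - 10 = -10 + R)
-311 - ((11 + T(-3)) + 32) = -311 - ((11 + (-10 - 3)) + 32) = -311 - ((11 - 13) + 32) = -311 - (-2 + 32) = -311 - 1*30 = -311 - 30 = -341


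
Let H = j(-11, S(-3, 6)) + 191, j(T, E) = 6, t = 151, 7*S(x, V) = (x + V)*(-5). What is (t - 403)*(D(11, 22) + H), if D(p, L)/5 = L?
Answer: -77364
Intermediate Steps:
S(x, V) = -5*V/7 - 5*x/7 (S(x, V) = ((x + V)*(-5))/7 = ((V + x)*(-5))/7 = (-5*V - 5*x)/7 = -5*V/7 - 5*x/7)
D(p, L) = 5*L
H = 197 (H = 6 + 191 = 197)
(t - 403)*(D(11, 22) + H) = (151 - 403)*(5*22 + 197) = -252*(110 + 197) = -252*307 = -77364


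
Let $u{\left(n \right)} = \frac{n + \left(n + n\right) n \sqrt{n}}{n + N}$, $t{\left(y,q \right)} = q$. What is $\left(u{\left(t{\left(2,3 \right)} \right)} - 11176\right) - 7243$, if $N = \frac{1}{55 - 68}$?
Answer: $- \frac{699883}{38} + \frac{117 \sqrt{3}}{19} \approx -18407.0$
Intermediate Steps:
$N = - \frac{1}{13}$ ($N = \frac{1}{55 - 68} = \frac{1}{-13} = - \frac{1}{13} \approx -0.076923$)
$u{\left(n \right)} = \frac{n + 2 n^{\frac{5}{2}}}{- \frac{1}{13} + n}$ ($u{\left(n \right)} = \frac{n + \left(n + n\right) n \sqrt{n}}{n - \frac{1}{13}} = \frac{n + 2 n n \sqrt{n}}{- \frac{1}{13} + n} = \frac{n + 2 n^{2} \sqrt{n}}{- \frac{1}{13} + n} = \frac{n + 2 n^{\frac{5}{2}}}{- \frac{1}{13} + n}$)
$\left(u{\left(t{\left(2,3 \right)} \right)} - 11176\right) - 7243 = \left(\frac{13 \left(3 + 2 \cdot 3^{\frac{5}{2}}\right)}{-1 + 13 \cdot 3} - 11176\right) - 7243 = \left(\frac{13 \left(3 + 2 \cdot 9 \sqrt{3}\right)}{-1 + 39} - 11176\right) - 7243 = \left(\frac{13 \left(3 + 18 \sqrt{3}\right)}{38} - 11176\right) - 7243 = \left(13 \cdot \frac{1}{38} \left(3 + 18 \sqrt{3}\right) - 11176\right) - 7243 = \left(\left(\frac{39}{38} + \frac{117 \sqrt{3}}{19}\right) - 11176\right) - 7243 = \left(- \frac{424649}{38} + \frac{117 \sqrt{3}}{19}\right) - 7243 = - \frac{699883}{38} + \frac{117 \sqrt{3}}{19}$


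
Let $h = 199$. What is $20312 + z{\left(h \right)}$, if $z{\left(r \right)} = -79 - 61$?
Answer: $20172$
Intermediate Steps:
$z{\left(r \right)} = -140$ ($z{\left(r \right)} = -79 - 61 = -140$)
$20312 + z{\left(h \right)} = 20312 - 140 = 20172$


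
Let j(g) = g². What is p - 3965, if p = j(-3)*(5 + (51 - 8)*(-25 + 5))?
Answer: -11660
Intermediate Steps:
p = -7695 (p = (-3)²*(5 + (51 - 8)*(-25 + 5)) = 9*(5 + 43*(-20)) = 9*(5 - 860) = 9*(-855) = -7695)
p - 3965 = -7695 - 3965 = -11660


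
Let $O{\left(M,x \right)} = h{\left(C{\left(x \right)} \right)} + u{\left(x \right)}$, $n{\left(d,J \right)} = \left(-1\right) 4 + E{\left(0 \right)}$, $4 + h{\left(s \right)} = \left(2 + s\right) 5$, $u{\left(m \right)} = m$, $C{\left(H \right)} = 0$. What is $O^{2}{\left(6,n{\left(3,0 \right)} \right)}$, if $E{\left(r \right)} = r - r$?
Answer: $4$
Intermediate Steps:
$E{\left(r \right)} = 0$
$h{\left(s \right)} = 6 + 5 s$ ($h{\left(s \right)} = -4 + \left(2 + s\right) 5 = -4 + \left(10 + 5 s\right) = 6 + 5 s$)
$n{\left(d,J \right)} = -4$ ($n{\left(d,J \right)} = \left(-1\right) 4 + 0 = -4 + 0 = -4$)
$O{\left(M,x \right)} = 6 + x$ ($O{\left(M,x \right)} = \left(6 + 5 \cdot 0\right) + x = \left(6 + 0\right) + x = 6 + x$)
$O^{2}{\left(6,n{\left(3,0 \right)} \right)} = \left(6 - 4\right)^{2} = 2^{2} = 4$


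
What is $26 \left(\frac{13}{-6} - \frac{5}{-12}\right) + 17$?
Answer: $- \frac{57}{2} \approx -28.5$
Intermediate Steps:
$26 \left(\frac{13}{-6} - \frac{5}{-12}\right) + 17 = 26 \left(13 \left(- \frac{1}{6}\right) - - \frac{5}{12}\right) + 17 = 26 \left(- \frac{13}{6} + \frac{5}{12}\right) + 17 = 26 \left(- \frac{7}{4}\right) + 17 = - \frac{91}{2} + 17 = - \frac{57}{2}$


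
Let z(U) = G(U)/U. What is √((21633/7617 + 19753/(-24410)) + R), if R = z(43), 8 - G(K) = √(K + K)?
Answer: √(15745214425261694330 - 165169333446784300*√86)/2665010570 ≈ 1.4147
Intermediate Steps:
G(K) = 8 - √2*√K (G(K) = 8 - √(K + K) = 8 - √(2*K) = 8 - √2*√K)
z(U) = (8 - √2*√U)/U
R = 8/43 - √86/43 (R = (8 - √2*√43)/43 = (8 - √86)/43 = 8/43 - √86/43 ≈ -0.029619)
√((21633/7617 + 19753/(-24410)) + R) = √((21633/7617 + 19753/(-24410)) + (8/43 - √86/43)) = √((21633*(1/7617) + 19753*(-1/24410)) + (8/43 - √86/43)) = √((7211/2539 - 19753/24410) + (8/43 - √86/43)) = √(125867643/61976990 + (8/43 - √86/43)) = √(5908124569/2665010570 - √86/43)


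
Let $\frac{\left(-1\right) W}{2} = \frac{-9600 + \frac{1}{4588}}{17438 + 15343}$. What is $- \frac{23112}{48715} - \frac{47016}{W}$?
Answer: $- \frac{172237043763000648}{2145642383285} \approx -80273.0$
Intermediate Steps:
$W = \frac{44044799}{75199614}$ ($W = - 2 \frac{-9600 + \frac{1}{4588}}{17438 + 15343} = - 2 \frac{-9600 + \frac{1}{4588}}{32781} = - 2 \left(\left(- \frac{44044799}{4588}\right) \frac{1}{32781}\right) = \left(-2\right) \left(- \frac{44044799}{150399228}\right) = \frac{44044799}{75199614} \approx 0.5857$)
$- \frac{23112}{48715} - \frac{47016}{W} = - \frac{23112}{48715} - \frac{47016}{\frac{44044799}{75199614}} = \left(-23112\right) \frac{1}{48715} - \frac{3535585051824}{44044799} = - \frac{23112}{48715} - \frac{3535585051824}{44044799} = - \frac{172237043763000648}{2145642383285}$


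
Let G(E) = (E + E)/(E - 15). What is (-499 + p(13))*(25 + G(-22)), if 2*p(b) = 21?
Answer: -946713/74 ≈ -12793.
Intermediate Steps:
p(b) = 21/2 (p(b) = (½)*21 = 21/2)
G(E) = 2*E/(-15 + E) (G(E) = (2*E)/(-15 + E) = 2*E/(-15 + E))
(-499 + p(13))*(25 + G(-22)) = (-499 + 21/2)*(25 + 2*(-22)/(-15 - 22)) = -977*(25 + 2*(-22)/(-37))/2 = -977*(25 + 2*(-22)*(-1/37))/2 = -977*(25 + 44/37)/2 = -977/2*969/37 = -946713/74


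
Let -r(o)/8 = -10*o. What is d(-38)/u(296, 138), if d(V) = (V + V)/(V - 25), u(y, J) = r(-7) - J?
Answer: -38/21987 ≈ -0.0017283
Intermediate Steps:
r(o) = 80*o (r(o) = -(-80)*o = 80*o)
u(y, J) = -560 - J (u(y, J) = 80*(-7) - J = -560 - J)
d(V) = 2*V/(-25 + V) (d(V) = (2*V)/(-25 + V) = 2*V/(-25 + V))
d(-38)/u(296, 138) = (2*(-38)/(-25 - 38))/(-560 - 1*138) = (2*(-38)/(-63))/(-560 - 138) = (2*(-38)*(-1/63))/(-698) = (76/63)*(-1/698) = -38/21987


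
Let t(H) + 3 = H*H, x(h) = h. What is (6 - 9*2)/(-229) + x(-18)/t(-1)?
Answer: 2073/229 ≈ 9.0524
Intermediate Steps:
t(H) = -3 + H² (t(H) = -3 + H*H = -3 + H²)
(6 - 9*2)/(-229) + x(-18)/t(-1) = (6 - 9*2)/(-229) - 18/(-3 + (-1)²) = (6 - 18)*(-1/229) - 18/(-3 + 1) = -12*(-1/229) - 18/(-2) = 12/229 - 18*(-½) = 12/229 + 9 = 2073/229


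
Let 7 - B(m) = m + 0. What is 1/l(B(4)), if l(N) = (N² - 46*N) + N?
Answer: -1/126 ≈ -0.0079365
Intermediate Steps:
B(m) = 7 - m (B(m) = 7 - (m + 0) = 7 - m)
l(N) = N² - 45*N
1/l(B(4)) = 1/((7 - 1*4)*(-45 + (7 - 1*4))) = 1/((7 - 4)*(-45 + (7 - 4))) = 1/(3*(-45 + 3)) = 1/(3*(-42)) = 1/(-126) = -1/126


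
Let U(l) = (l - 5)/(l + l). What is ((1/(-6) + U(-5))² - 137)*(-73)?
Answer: 358211/36 ≈ 9950.3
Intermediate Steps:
U(l) = (-5 + l)/(2*l) (U(l) = (-5 + l)/((2*l)) = (-5 + l)*(1/(2*l)) = (-5 + l)/(2*l))
((1/(-6) + U(-5))² - 137)*(-73) = ((1/(-6) + (½)*(-5 - 5)/(-5))² - 137)*(-73) = ((1*(-⅙) + (½)*(-⅕)*(-10))² - 137)*(-73) = ((-⅙ + 1)² - 137)*(-73) = ((⅚)² - 137)*(-73) = (25/36 - 137)*(-73) = -4907/36*(-73) = 358211/36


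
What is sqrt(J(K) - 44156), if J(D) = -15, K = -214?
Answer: I*sqrt(44171) ≈ 210.17*I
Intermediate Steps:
sqrt(J(K) - 44156) = sqrt(-15 - 44156) = sqrt(-44171) = I*sqrt(44171)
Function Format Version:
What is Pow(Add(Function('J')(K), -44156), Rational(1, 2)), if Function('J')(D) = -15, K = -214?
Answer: Mul(I, Pow(44171, Rational(1, 2))) ≈ Mul(210.17, I)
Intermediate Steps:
Pow(Add(Function('J')(K), -44156), Rational(1, 2)) = Pow(Add(-15, -44156), Rational(1, 2)) = Pow(-44171, Rational(1, 2)) = Mul(I, Pow(44171, Rational(1, 2)))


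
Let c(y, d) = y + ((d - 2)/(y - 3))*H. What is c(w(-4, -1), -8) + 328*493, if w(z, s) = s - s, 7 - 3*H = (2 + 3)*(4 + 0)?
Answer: 1455206/9 ≈ 1.6169e+5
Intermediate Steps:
H = -13/3 (H = 7/3 - (2 + 3)*(4 + 0)/3 = 7/3 - 5*4/3 = 7/3 - ⅓*20 = 7/3 - 20/3 = -13/3 ≈ -4.3333)
w(z, s) = 0
c(y, d) = y - 13*(-2 + d)/(3*(-3 + y)) (c(y, d) = y + ((d - 2)/(y - 3))*(-13/3) = y + ((-2 + d)/(-3 + y))*(-13/3) = y - 13*(-2 + d)/(3*(-3 + y)))
c(w(-4, -1), -8) + 328*493 = (26 - 13*(-8) - 9*0 + 3*0²)/(3*(-3 + 0)) + 328*493 = (⅓)*(26 + 104 + 0 + 3*0)/(-3) + 161704 = (⅓)*(-⅓)*(26 + 104 + 0 + 0) + 161704 = (⅓)*(-⅓)*130 + 161704 = -130/9 + 161704 = 1455206/9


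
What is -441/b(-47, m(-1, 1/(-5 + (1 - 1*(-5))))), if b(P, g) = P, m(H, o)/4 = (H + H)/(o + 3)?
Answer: 441/47 ≈ 9.3830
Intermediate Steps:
m(H, o) = 8*H/(3 + o) (m(H, o) = 4*((H + H)/(o + 3)) = 4*((2*H)/(3 + o)) = 4*(2*H/(3 + o)) = 8*H/(3 + o))
-441/b(-47, m(-1, 1/(-5 + (1 - 1*(-5))))) = -441/(-47) = -441*(-1/47) = 441/47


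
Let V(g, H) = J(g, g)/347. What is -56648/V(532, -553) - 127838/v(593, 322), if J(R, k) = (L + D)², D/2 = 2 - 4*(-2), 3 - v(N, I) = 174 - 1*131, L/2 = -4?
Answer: -23995799/180 ≈ -1.3331e+5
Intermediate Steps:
L = -8 (L = 2*(-4) = -8)
v(N, I) = -40 (v(N, I) = 3 - (174 - 1*131) = 3 - (174 - 131) = 3 - 1*43 = 3 - 43 = -40)
D = 20 (D = 2*(2 - 4*(-2)) = 2*(2 + 8) = 2*10 = 20)
J(R, k) = 144 (J(R, k) = (-8 + 20)² = 12² = 144)
V(g, H) = 144/347
-56648/V(532, -553) - 127838/v(593, 322) = -56648/144/347 - 127838/(-40) = -56648*347/144 - 127838*(-1/40) = -2457107/18 + 63919/20 = -23995799/180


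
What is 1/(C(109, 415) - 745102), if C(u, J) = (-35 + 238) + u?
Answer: -1/744790 ≈ -1.3427e-6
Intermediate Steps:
C(u, J) = 203 + u
1/(C(109, 415) - 745102) = 1/((203 + 109) - 745102) = 1/(312 - 745102) = 1/(-744790) = -1/744790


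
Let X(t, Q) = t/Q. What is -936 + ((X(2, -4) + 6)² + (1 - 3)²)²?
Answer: 3793/16 ≈ 237.06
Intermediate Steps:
-936 + ((X(2, -4) + 6)² + (1 - 3)²)² = -936 + ((2/(-4) + 6)² + (1 - 3)²)² = -936 + ((2*(-¼) + 6)² + (-2)²)² = -936 + ((-½ + 6)² + 4)² = -936 + ((11/2)² + 4)² = -936 + (121/4 + 4)² = -936 + (137/4)² = -936 + 18769/16 = 3793/16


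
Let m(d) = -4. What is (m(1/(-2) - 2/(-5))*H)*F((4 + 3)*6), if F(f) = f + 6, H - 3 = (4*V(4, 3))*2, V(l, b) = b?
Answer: -5184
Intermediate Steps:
H = 27 (H = 3 + (4*3)*2 = 3 + 12*2 = 3 + 24 = 27)
F(f) = 6 + f
(m(1/(-2) - 2/(-5))*H)*F((4 + 3)*6) = (-4*27)*(6 + (4 + 3)*6) = -108*(6 + 7*6) = -108*(6 + 42) = -108*48 = -5184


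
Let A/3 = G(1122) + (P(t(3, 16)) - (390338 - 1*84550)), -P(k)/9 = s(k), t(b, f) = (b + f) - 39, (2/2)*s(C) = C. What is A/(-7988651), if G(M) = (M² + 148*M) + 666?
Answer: -305454/726241 ≈ -0.42060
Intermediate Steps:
s(C) = C
t(b, f) = -39 + b + f
P(k) = -9*k
G(M) = 666 + M² + 148*M
A = 3359994 (A = 3*((666 + 1122² + 148*1122) + (-9*(-39 + 3 + 16) - (390338 - 1*84550))) = 3*((666 + 1258884 + 166056) + (-9*(-20) - (390338 - 84550))) = 3*(1425606 + (180 - 1*305788)) = 3*(1425606 + (180 - 305788)) = 3*(1425606 - 305608) = 3*1119998 = 3359994)
A/(-7988651) = 3359994/(-7988651) = 3359994*(-1/7988651) = -305454/726241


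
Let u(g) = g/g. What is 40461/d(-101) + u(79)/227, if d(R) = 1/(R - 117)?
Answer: -2002253045/227 ≈ -8.8205e+6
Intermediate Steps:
u(g) = 1
d(R) = 1/(-117 + R)
40461/d(-101) + u(79)/227 = 40461/(1/(-117 - 101)) + 1/227 = 40461/(1/(-218)) + 1*(1/227) = 40461/(-1/218) + 1/227 = 40461*(-218) + 1/227 = -8820498 + 1/227 = -2002253045/227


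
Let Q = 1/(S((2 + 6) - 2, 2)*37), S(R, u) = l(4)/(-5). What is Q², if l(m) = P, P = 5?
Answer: 1/1369 ≈ 0.00073046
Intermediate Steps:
l(m) = 5
S(R, u) = -1 (S(R, u) = 5/(-5) = 5*(-⅕) = -1)
Q = -1/37 (Q = 1/(-1*37) = 1/(-37) = -1/37 ≈ -0.027027)
Q² = (-1/37)² = 1/1369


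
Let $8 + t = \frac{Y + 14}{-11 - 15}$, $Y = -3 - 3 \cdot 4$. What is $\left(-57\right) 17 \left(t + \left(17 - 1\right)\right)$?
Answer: $- \frac{202521}{26} \approx -7789.3$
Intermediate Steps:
$Y = -15$ ($Y = -3 - 12 = -15$)
$t = - \frac{207}{26}$ ($t = -8 + \frac{-15 + 14}{-11 - 15} = -8 - \frac{1}{-26} = -8 - - \frac{1}{26} = -8 + \frac{1}{26} = - \frac{207}{26} \approx -7.9615$)
$\left(-57\right) 17 \left(t + \left(17 - 1\right)\right) = \left(-57\right) 17 \left(- \frac{207}{26} + \left(17 - 1\right)\right) = - 969 \left(- \frac{207}{26} + 16\right) = \left(-969\right) \frac{209}{26} = - \frac{202521}{26}$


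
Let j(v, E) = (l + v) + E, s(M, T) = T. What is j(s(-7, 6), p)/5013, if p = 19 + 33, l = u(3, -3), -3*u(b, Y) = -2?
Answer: 176/15039 ≈ 0.011703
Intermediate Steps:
u(b, Y) = ⅔ (u(b, Y) = -⅓*(-2) = ⅔)
l = ⅔ ≈ 0.66667
p = 52
j(v, E) = ⅔ + E + v (j(v, E) = (⅔ + v) + E = ⅔ + E + v)
j(s(-7, 6), p)/5013 = (⅔ + 52 + 6)/5013 = (176/3)*(1/5013) = 176/15039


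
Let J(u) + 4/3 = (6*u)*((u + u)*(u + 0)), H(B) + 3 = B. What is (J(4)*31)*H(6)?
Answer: 71300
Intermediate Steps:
H(B) = -3 + B
J(u) = -4/3 + 12*u³ (J(u) = -4/3 + (6*u)*((u + u)*(u + 0)) = -4/3 + (6*u)*((2*u)*u) = -4/3 + (6*u)*(2*u²) = -4/3 + 12*u³)
(J(4)*31)*H(6) = ((-4/3 + 12*4³)*31)*(-3 + 6) = ((-4/3 + 12*64)*31)*3 = ((-4/3 + 768)*31)*3 = ((2300/3)*31)*3 = (71300/3)*3 = 71300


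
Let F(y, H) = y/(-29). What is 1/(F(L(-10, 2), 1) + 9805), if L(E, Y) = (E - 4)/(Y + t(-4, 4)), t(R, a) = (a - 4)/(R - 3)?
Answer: 29/284352 ≈ 0.00010199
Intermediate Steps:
t(R, a) = (-4 + a)/(-3 + R)
L(E, Y) = (-4 + E)/Y (L(E, Y) = (E - 4)/(Y + (-4 + 4)/(-3 - 4)) = (-4 + E)/(Y + 0/(-7)) = (-4 + E)/(Y - ⅐*0) = (-4 + E)/(Y + 0) = (-4 + E)/Y)
F(y, H) = -y/29 (F(y, H) = y*(-1/29) = -y/29)
1/(F(L(-10, 2), 1) + 9805) = 1/(-(-4 - 10)/(29*2) + 9805) = 1/(-(-14)/58 + 9805) = 1/(-1/29*(-7) + 9805) = 1/(7/29 + 9805) = 1/(284352/29) = 29/284352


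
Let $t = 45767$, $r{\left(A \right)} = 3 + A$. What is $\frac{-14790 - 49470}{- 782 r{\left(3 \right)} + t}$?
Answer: $- \frac{12852}{8215} \approx -1.5645$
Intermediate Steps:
$\frac{-14790 - 49470}{- 782 r{\left(3 \right)} + t} = \frac{-14790 - 49470}{- 782 \left(3 + 3\right) + 45767} = - \frac{64260}{\left(-782\right) 6 + 45767} = - \frac{64260}{-4692 + 45767} = - \frac{64260}{41075} = \left(-64260\right) \frac{1}{41075} = - \frac{12852}{8215}$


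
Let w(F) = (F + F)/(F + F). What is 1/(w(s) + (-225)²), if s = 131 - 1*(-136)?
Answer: 1/50626 ≈ 1.9753e-5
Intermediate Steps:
s = 267 (s = 131 + 136 = 267)
w(F) = 1 (w(F) = (2*F)/((2*F)) = (2*F)*(1/(2*F)) = 1)
1/(w(s) + (-225)²) = 1/(1 + (-225)²) = 1/(1 + 50625) = 1/50626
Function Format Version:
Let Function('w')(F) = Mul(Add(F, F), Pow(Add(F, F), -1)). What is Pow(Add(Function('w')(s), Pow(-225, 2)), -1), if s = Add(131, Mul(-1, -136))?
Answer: Rational(1, 50626) ≈ 1.9753e-5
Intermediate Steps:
s = 267 (s = Add(131, 136) = 267)
Function('w')(F) = 1 (Function('w')(F) = Mul(Mul(2, F), Pow(Mul(2, F), -1)) = Mul(Mul(2, F), Mul(Rational(1, 2), Pow(F, -1))) = 1)
Pow(Add(Function('w')(s), Pow(-225, 2)), -1) = Pow(Add(1, Pow(-225, 2)), -1) = Pow(Add(1, 50625), -1) = Pow(50626, -1) = Rational(1, 50626)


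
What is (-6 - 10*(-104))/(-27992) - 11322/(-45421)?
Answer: 134980055/635712316 ≈ 0.21233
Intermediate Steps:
(-6 - 10*(-104))/(-27992) - 11322/(-45421) = (-6 + 1040)*(-1/27992) - 11322*(-1/45421) = 1034*(-1/27992) + 11322/45421 = -517/13996 + 11322/45421 = 134980055/635712316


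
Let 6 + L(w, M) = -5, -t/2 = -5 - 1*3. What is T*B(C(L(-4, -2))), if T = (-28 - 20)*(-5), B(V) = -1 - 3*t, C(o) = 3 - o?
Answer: -11760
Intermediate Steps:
t = 16 (t = -2*(-5 - 1*3) = -2*(-5 - 3) = -2*(-8) = 16)
L(w, M) = -11 (L(w, M) = -6 - 5 = -11)
B(V) = -49 (B(V) = -1 - 3*16 = -1 - 48 = -49)
T = 240 (T = -48*(-5) = 240)
T*B(C(L(-4, -2))) = 240*(-49) = -11760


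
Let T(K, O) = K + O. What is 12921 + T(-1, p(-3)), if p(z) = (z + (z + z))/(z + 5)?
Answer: 25831/2 ≈ 12916.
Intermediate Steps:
p(z) = 3*z/(5 + z) (p(z) = (z + 2*z)/(5 + z) = (3*z)/(5 + z) = 3*z/(5 + z))
12921 + T(-1, p(-3)) = 12921 + (-1 + 3*(-3)/(5 - 3)) = 12921 + (-1 + 3*(-3)/2) = 12921 + (-1 + 3*(-3)*(½)) = 12921 + (-1 - 9/2) = 12921 - 11/2 = 25831/2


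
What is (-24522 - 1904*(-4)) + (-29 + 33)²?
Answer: -16890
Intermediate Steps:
(-24522 - 1904*(-4)) + (-29 + 33)² = (-24522 + 7616) + 4² = -16906 + 16 = -16890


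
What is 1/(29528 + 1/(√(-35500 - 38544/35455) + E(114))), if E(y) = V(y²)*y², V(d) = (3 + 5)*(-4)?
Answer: 181063525792584657632/5346443789168057035903871 + 26*I*√66016110895/5346443789168057035903871 ≈ 3.3866e-5 + 1.2495e-18*I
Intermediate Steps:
V(d) = -32 (V(d) = 8*(-4) = -32)
E(y) = -32*y²
1/(29528 + 1/(√(-35500 - 38544/35455) + E(114))) = 1/(29528 + 1/(√(-35500 - 38544/35455) - 32*114²)) = 1/(29528 + 1/(√(-35500 - 38544*1/35455) - 32*12996)) = 1/(29528 + 1/(√(-35500 - 38544/35455) - 415872)) = 1/(29528 + 1/(√(-1258691044/35455) - 415872)) = 1/(29528 + 1/(26*I*√66016110895/35455 - 415872)) = 1/(29528 + 1/(-415872 + 26*I*√66016110895/35455))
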